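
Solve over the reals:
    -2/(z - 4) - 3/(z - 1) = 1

z = -3.1623 or z = 3.1623

Multiply both sides by (z - 4)(z - 1):
-2(z - 1) - 3(z - 4) = (z - 4)(z - 1).
Expand and collect terms: z² - 10 = 0.
By the quadratic formula, z = (0 ± √40) / 2, so z ≈ 3.1623 or z ≈ -3.1623.
Neither value makes a denominator zero (z ≠ 4, z ≠ 1), so both are valid.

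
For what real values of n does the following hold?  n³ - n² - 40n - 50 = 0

n = -5 or n = -1.3589 or n = 7.3589

Possible rational roots are divisors of -50. Testing n = -5 gives 0, so (n + 5) is a factor.
Divide: n³ - n² - 40n - 50 = (n + 5)(n² - 6n - 10).
Apply the quadratic formula to n² - 6n - 10 = 0: n = (6 ± √76)/2, i.e. n ≈ 7.3589 or n ≈ -1.3589.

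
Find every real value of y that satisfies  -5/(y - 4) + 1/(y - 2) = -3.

Multiply both sides by (y - 4)(y - 2):
-5(y - 2) + (y - 4) = -3(y - 4)(y - 2).
Expand and collect terms: -3y^2 + 22y - 30 = 0.
By the quadratic formula, y = (-22 +/- sqrt(124)) / -6, so y ~= 1.8107 or y ~= 5.5226.
Neither value makes a denominator zero (y != 4, y != 2), so both are valid.

y = 1.8107 or y = 5.5226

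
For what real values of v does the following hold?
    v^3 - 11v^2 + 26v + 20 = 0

Possible rational roots are divisors of 20. Testing v = 5 gives 0, so (v - 5) is a factor.
Divide: v^3 - 11v^2 + 26v + 20 = (v - 5)(v^2 - 6v - 4).
Apply the quadratic formula to v^2 - 6v - 4 = 0: v = (6 +/- sqrt(52))/2, i.e. v ~= 6.6056 or v ~= -0.6056.

v = -0.6056 or v = 5 or v = 6.6056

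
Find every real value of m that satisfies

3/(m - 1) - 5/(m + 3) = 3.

Multiply both sides by (m - 1)(m + 3):
3(m + 3) - 5(m - 1) = 3(m - 1)(m + 3).
Expand and collect terms: 3m² + 8m - 23 = 0.
By the quadratic formula, m = (-8 ± √340) / 6, so m ≈ 1.7398 or m ≈ -4.4065.
Neither value makes a denominator zero (m ≠ 1, m ≠ -3), so both are valid.

m = -4.4065 or m = 1.7398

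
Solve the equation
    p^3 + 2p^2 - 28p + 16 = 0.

Possible rational roots are divisors of 16. Testing p = 4 gives 0, so (p - 4) is a factor.
Divide: p^3 + 2p^2 - 28p + 16 = (p - 4)(p^2 + 6p - 4).
Apply the quadratic formula to p^2 + 6p - 4 = 0: p = (-6 +/- sqrt(52))/2, i.e. p ~= 0.6056 or p ~= -6.6056.

p = -6.6056 or p = 0.6056 or p = 4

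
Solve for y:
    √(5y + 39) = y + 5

Square both sides: 5y + 39 = (y + 5)².
Expand and rearrange: y² + 5y - 14 = 0.
Solving gives y = 2 or y = -7.
Check each candidate in the original equation:
  y = 2: √(49) = 7, while y + 5 = 7 — valid.
  y = -7: √(4) = 2, while y + 5 = -2 — extraneous.

y = 2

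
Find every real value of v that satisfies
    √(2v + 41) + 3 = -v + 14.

v = 4

Isolate the radical: √(2v + 41) = -v + 11.
Square both sides: 2v + 41 = (-v + 11)².
Expand and rearrange: v² - 24v + 80 = 0.
Solving gives v = 20 or v = 4.
Check each candidate in the original equation:
  v = 20: √(81) = 9, while -v + 11 = -9 — extraneous.
  v = 4: √(49) = 7, while -v + 11 = 7 — valid.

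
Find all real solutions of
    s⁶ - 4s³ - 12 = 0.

s = -1.2599 or s = 1.8171

Let u = s³. The equation becomes u² - 4u - 12 = 0.
Factor: (u - 6)(u + 2) = 0, so u = 6 or u = -2.
s³ = 6 gives s = ∛(6) ≈ 1.8171.
s³ = -2 gives s = -∛(2) ≈ -1.2599.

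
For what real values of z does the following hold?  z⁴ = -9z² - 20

Let u = z². The equation becomes u² + 9u + 20 = 0.
Factor: (u + 4)(u + 5) = 0, so u = -4 or u = -5.
z² = -4 < 0 has no real solution.
z² = -5 < 0 has no real solution.

No real solutions.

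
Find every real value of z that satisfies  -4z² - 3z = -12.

z = -2.1472 or z = 1.3972

Rearrange to standard form: -4z² - 3z + 12 = 0.
Discriminant: (-3)² − 4·(-4)·12 = 201.
Quadratic formula: z = (3 ± √201) / (-8).
So z = -√(201)/8 - 3/8 ≈ -2.1472 or z = -3/8 + √(201)/8 ≈ 1.3972.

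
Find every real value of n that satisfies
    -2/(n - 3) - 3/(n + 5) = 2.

n = -6.673 or n = 2.173

Multiply both sides by (n - 3)(n + 5):
-2(n + 5) - 3(n - 3) = 2(n - 3)(n + 5).
Expand and collect terms: 2n² + 9n - 29 = 0.
By the quadratic formula, n = (-9 ± √313) / 4, so n ≈ 2.173 or n ≈ -6.673.
Neither value makes a denominator zero (n ≠ 3, n ≠ -5), so both are valid.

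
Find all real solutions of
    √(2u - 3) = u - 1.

u = 2

Square both sides: 2u - 3 = (u - 1)².
Expand and rearrange: u² - 4u + 4 = 0.
This gives the repeated root u = 2.
Check in the original equation:
  u = 2: √(1) = 1, while u - 1 = 1 — valid.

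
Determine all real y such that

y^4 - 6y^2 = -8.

Let u = y^2. The equation becomes u^2 - 6u + 8 = 0.
Factor: (u - 2)(u - 4) = 0, so u = 2 or u = 4.
y^2 = 2 gives y = +/-sqrt(2) ~= +/-1.4142.
y^2 = 4 gives y = +/-2.

y = -2 or y = -1.4142 or y = 1.4142 or y = 2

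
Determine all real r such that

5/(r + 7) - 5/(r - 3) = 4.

r = -5.5355 or r = 1.5355

Multiply both sides by (r + 7)(r - 3):
5(r - 3) - 5(r + 7) = 4(r + 7)(r - 3).
Expand and collect terms: 4r² + 16r - 34 = 0.
By the quadratic formula, r = (-16 ± √800) / 8, so r ≈ 1.5355 or r ≈ -5.5355.
Neither value makes a denominator zero (r ≠ -7, r ≠ 3), so both are valid.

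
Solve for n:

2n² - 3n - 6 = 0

n = -1.1375 or n = 2.6375

Discriminant: (-3)² − 4·2·(-6) = 57.
Quadratic formula: n = (3 ± √57) / 4.
So n = 3/4 + √(57)/4 ≈ 2.6375 or n = 3/4 - √(57)/4 ≈ -1.1375.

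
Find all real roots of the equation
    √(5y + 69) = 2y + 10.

Square both sides: 5y + 69 = (2y + 10)².
Expand and rearrange: 4y² + 35y + 31 = 0.
Solving gives y = -1 or y = -7.75.
Check each candidate in the original equation:
  y = -1: √(64) = 8, while 2y + 10 = 8 — valid.
  y = -7.75: √(30.25) = 5.5, while 2y + 10 = -5.5 — extraneous.

y = -1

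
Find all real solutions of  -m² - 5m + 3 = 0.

Discriminant: (-5)² − 4·(-1)·3 = 37.
Quadratic formula: m = (5 ± √37) / (-2).
So m = -√(37)/2 - 5/2 ≈ -5.5414 or m = -5/2 + √(37)/2 ≈ 0.5414.

m = -5.5414 or m = 0.5414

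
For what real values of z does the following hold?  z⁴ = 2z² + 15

Let u = z². The equation becomes u² - 2u - 15 = 0.
Factor: (u + 3)(u - 5) = 0, so u = -3 or u = 5.
z² = -3 < 0 has no real solution.
z² = 5 gives z = ±√(5) ≈ ±2.2361.

z = -2.2361 or z = 2.2361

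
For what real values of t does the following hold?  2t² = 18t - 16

t = 1 or t = 8

Bring every term to one side: 2t² - 18t + 16 = 0.
Factor: 2(t - 8)(t - 1) = 0.
So t = 8 or t = 1.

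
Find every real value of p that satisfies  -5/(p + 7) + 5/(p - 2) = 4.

p = -8.1125 or p = 3.1125

Multiply both sides by (p + 7)(p - 2):
-5(p - 2) + 5(p + 7) = 4(p + 7)(p - 2).
Expand and collect terms: 4p² + 20p - 101 = 0.
By the quadratic formula, p = (-20 ± √2016) / 8, so p ≈ 3.1125 or p ≈ -8.1125.
Neither value makes a denominator zero (p ≠ -7, p ≠ 2), so both are valid.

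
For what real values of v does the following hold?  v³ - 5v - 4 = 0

v = -1.5616 or v = -1 or v = 2.5616

Possible rational roots are divisors of -4. Testing v = -1 gives 0, so (v + 1) is a factor.
Divide: v³ - 5v - 4 = (v + 1)(v² - v - 4).
Apply the quadratic formula to v² - v - 4 = 0: v = (1 ± √17)/2, i.e. v ≈ 2.5616 or v ≈ -1.5616.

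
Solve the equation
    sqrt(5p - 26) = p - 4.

Square both sides: 5p - 26 = (p - 4)^2.
Expand and rearrange: p^2 - 13p + 42 = 0.
Solving gives p = 7 or p = 6.
Check each candidate in the original equation:
  p = 7: sqrt(9) = 3, while p - 4 = 3 — valid.
  p = 6: sqrt(4) = 2, while p - 4 = 2 — valid.

p = 6 or p = 7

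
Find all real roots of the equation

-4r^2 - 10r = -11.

r = -3.3267 or r = 0.8267

Rearrange to standard form: -4r^2 - 10r + 11 = 0.
Discriminant: (-10)^2 - 4*(-4)*11 = 276.
Quadratic formula: r = (10 +/- sqrt(276)) / (-8).
So r = -sqrt(69)/4 - 5/4 ~= -3.3267 or r = -5/4 + sqrt(69)/4 ~= 0.8267.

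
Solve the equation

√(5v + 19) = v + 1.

Square both sides: 5v + 19 = (v + 1)².
Expand and rearrange: v² - 3v - 18 = 0.
Solving gives v = 6 or v = -3.
Check each candidate in the original equation:
  v = 6: √(49) = 7, while v + 1 = 7 — valid.
  v = -3: √(4) = 2, while v + 1 = -2 — extraneous.

v = 6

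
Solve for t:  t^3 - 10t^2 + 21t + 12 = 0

Possible rational roots are divisors of 12. Testing t = 4 gives 0, so (t - 4) is a factor.
Divide: t^3 - 10t^2 + 21t + 12 = (t - 4)(t^2 - 6t - 3).
Apply the quadratic formula to t^2 - 6t - 3 = 0: t = (6 +/- sqrt(48))/2, i.e. t ~= 6.4641 or t ~= -0.4641.

t = -0.4641 or t = 4 or t = 6.4641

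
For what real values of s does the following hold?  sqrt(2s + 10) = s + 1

Square both sides: 2s + 10 = (s + 1)^2.
Expand and rearrange: s^2 - 9 = 0.
Solving gives s = 3 or s = -3.
Check each candidate in the original equation:
  s = 3: sqrt(16) = 4, while s + 1 = 4 — valid.
  s = -3: sqrt(4) = 2, while s + 1 = -2 — extraneous.

s = 3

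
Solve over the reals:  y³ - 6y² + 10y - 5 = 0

y = 1 or y = 1.382 or y = 3.618

Possible rational roots are divisors of -5. Testing y = 1 gives 0, so (y - 1) is a factor.
Divide: y³ - 6y² + 10y - 5 = (y - 1)(y² - 5y + 5).
Apply the quadratic formula to y² - 5y + 5 = 0: y = (5 ± √5)/2, i.e. y ≈ 3.618 or y ≈ 1.382.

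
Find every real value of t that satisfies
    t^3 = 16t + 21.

Rearrange: t^3 - 16t - 21 = 0.
Possible rational roots are divisors of -21. Testing t = -3 gives 0, so (t + 3) is a factor.
Divide: t^3 - 16t - 21 = (t + 3)(t^2 - 3t - 7).
Apply the quadratic formula to t^2 - 3t - 7 = 0: t = (3 +/- sqrt(37))/2, i.e. t ~= 4.5414 or t ~= -1.5414.

t = -3 or t = -1.5414 or t = 4.5414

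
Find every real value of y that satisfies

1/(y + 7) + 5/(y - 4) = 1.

y = -6.3262 or y = 9.3262

Multiply both sides by (y + 7)(y - 4):
(y - 4) + 5(y + 7) = (y + 7)(y - 4).
Expand and collect terms: y^2 - 3y - 59 = 0.
By the quadratic formula, y = (3 +/- sqrt(245)) / 2, so y ~= 9.3262 or y ~= -6.3262.
Neither value makes a denominator zero (y != -7, y != 4), so both are valid.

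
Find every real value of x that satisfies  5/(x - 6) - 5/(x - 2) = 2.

Multiply both sides by (x - 6)(x - 2):
5(x - 2) - 5(x - 6) = 2(x - 6)(x - 2).
Expand and collect terms: 2x² - 16x + 4 = 0.
By the quadratic formula, x = (16 ± √224) / 4, so x ≈ 7.7417 or x ≈ 0.2583.
Neither value makes a denominator zero (x ≠ 6, x ≠ 2), so both are valid.

x = 0.2583 or x = 7.7417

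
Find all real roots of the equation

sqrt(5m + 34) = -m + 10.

m = 3

Square both sides: 5m + 34 = (-m + 10)^2.
Expand and rearrange: m^2 - 25m + 66 = 0.
Solving gives m = 22 or m = 3.
Check each candidate in the original equation:
  m = 22: sqrt(144) = 12, while -m + 10 = -12 — extraneous.
  m = 3: sqrt(49) = 7, while -m + 10 = 7 — valid.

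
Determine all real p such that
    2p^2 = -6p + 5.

p = -3.6794 or p = 0.6794

Rearrange to standard form: 2p^2 + 6p - 5 = 0.
Discriminant: (6)^2 - 4*2*(-5) = 76.
Quadratic formula: p = (-6 +/- sqrt(76)) / 4.
So p = -3/2 + sqrt(19)/2 ~= 0.6794 or p = -sqrt(19)/2 - 3/2 ~= -3.6794.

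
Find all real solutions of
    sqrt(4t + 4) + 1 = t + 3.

Isolate the radical: sqrt(4t + 4) = t + 2.
Square both sides: 4t + 4 = (t + 2)^2.
Expand and rearrange: t^2 = 0.
This gives the repeated root t = 0.
Check in the original equation:
  t = 0: sqrt(4) = 2, while t + 2 = 2 — valid.

t = 0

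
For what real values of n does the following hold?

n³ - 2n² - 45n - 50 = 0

n = -5 or n = -1.217 or n = 8.217

Possible rational roots are divisors of -50. Testing n = -5 gives 0, so (n + 5) is a factor.
Divide: n³ - 2n² - 45n - 50 = (n + 5)(n² - 7n - 10).
Apply the quadratic formula to n² - 7n - 10 = 0: n = (7 ± √89)/2, i.e. n ≈ 8.217 or n ≈ -1.217.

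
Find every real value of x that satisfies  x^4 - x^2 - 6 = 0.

x = -1.7321 or x = 1.7321

Let u = x^2. The equation becomes u^2 - u - 6 = 0.
Factor: (u - 3)(u + 2) = 0, so u = 3 or u = -2.
x^2 = 3 gives x = +/-sqrt(3) ~= +/-1.7321.
x^2 = -2 < 0 has no real solution.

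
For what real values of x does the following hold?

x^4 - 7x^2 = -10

Let u = x^2. The equation becomes u^2 - 7u + 10 = 0.
Factor: (u - 5)(u - 2) = 0, so u = 5 or u = 2.
x^2 = 5 gives x = +/-sqrt(5) ~= +/-2.2361.
x^2 = 2 gives x = +/-sqrt(2) ~= +/-1.4142.

x = -2.2361 or x = -1.4142 or x = 1.4142 or x = 2.2361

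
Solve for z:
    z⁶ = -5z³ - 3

Let u = z³. The equation becomes u² + 5u + 3 = 0.
By the quadratic formula, u = -5/2 + √(13)/2 or u = -5/2 - √(13)/2.
z³ = -5/2 + √(13)/2 gives z = -∛(5/2 - √(13)/2) ≈ -0.8867.
z³ = -5/2 - √(13)/2 gives z = -∛(√(13)/2 + 5/2) ≈ -1.6265.

z = -1.6265 or z = -0.8867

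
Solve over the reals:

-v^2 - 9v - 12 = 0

Discriminant: (-9)^2 - 4*(-1)*(-12) = 33.
Quadratic formula: v = (9 +/- sqrt(33)) / (-2).
So v = -9/2 - sqrt(33)/2 ~= -7.3723 or v = -9/2 + sqrt(33)/2 ~= -1.6277.

v = -7.3723 or v = -1.6277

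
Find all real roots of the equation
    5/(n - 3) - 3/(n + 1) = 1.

Multiply both sides by (n - 3)(n + 1):
5(n + 1) - 3(n - 3) = (n - 3)(n + 1).
Expand and collect terms: n^2 - 4n - 17 = 0.
By the quadratic formula, n = (4 +/- sqrt(84)) / 2, so n ~= 6.5826 or n ~= -2.5826.
Neither value makes a denominator zero (n != 3, n != -1), so both are valid.

n = -2.5826 or n = 6.5826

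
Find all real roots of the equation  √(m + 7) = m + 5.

m = -3

Square both sides: m + 7 = (m + 5)².
Expand and rearrange: m² + 9m + 18 = 0.
Solving gives m = -3 or m = -6.
Check each candidate in the original equation:
  m = -3: √(4) = 2, while m + 5 = 2 — valid.
  m = -6: √(1) = 1, while m + 5 = -1 — extraneous.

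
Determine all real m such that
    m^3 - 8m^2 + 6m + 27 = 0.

Possible rational roots are divisors of 27. Testing m = 3 gives 0, so (m - 3) is a factor.
Divide: m^3 - 8m^2 + 6m + 27 = (m - 3)(m^2 - 5m - 9).
Apply the quadratic formula to m^2 - 5m - 9 = 0: m = (5 +/- sqrt(61))/2, i.e. m ~= 6.4051 or m ~= -1.4051.

m = -1.4051 or m = 3 or m = 6.4051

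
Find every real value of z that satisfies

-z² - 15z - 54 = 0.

Factor: -1(z + 9)(z + 6) = 0.
So z = -9 or z = -6.

z = -9 or z = -6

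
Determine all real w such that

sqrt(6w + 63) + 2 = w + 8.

w = 3

Isolate the radical: sqrt(6w + 63) = w + 6.
Square both sides: 6w + 63 = (w + 6)^2.
Expand and rearrange: w^2 + 6w - 27 = 0.
Solving gives w = 3 or w = -9.
Check each candidate in the original equation:
  w = 3: sqrt(81) = 9, while w + 6 = 9 — valid.
  w = -9: sqrt(9) = 3, while w + 6 = -3 — extraneous.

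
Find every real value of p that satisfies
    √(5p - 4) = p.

p = 1 or p = 4

Square both sides: 5p - 4 = (p)².
Expand and rearrange: p² - 5p + 4 = 0.
Solving gives p = 4 or p = 1.
Check each candidate in the original equation:
  p = 4: √(16) = 4, while p = 4 — valid.
  p = 1: √(1) = 1, while p = 1 — valid.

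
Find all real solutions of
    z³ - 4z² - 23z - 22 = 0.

Possible rational roots are divisors of -22. Testing z = -2 gives 0, so (z + 2) is a factor.
Divide: z³ - 4z² - 23z - 22 = (z + 2)(z² - 6z - 11).
Apply the quadratic formula to z² - 6z - 11 = 0: z = (6 ± √80)/2, i.e. z ≈ 7.4721 or z ≈ -1.4721.

z = -2 or z = -1.4721 or z = 7.4721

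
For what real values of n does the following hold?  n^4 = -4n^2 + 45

Let u = n^2. The equation becomes u^2 + 4u - 45 = 0.
Factor: (u + 9)(u - 5) = 0, so u = -9 or u = 5.
n^2 = -9 < 0 has no real solution.
n^2 = 5 gives n = +/-sqrt(5) ~= +/-2.2361.

n = -2.2361 or n = 2.2361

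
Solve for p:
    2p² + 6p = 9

Rearrange to standard form: 2p² + 6p - 9 = 0.
Discriminant: (6)² − 4·2·(-9) = 108.
Quadratic formula: p = (-6 ± √108) / 4.
So p = -3/2 + 3·√(3)/2 ≈ 1.0981 or p = -3·√(3)/2 - 3/2 ≈ -4.0981.

p = -4.0981 or p = 1.0981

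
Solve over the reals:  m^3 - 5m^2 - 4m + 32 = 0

m = -2.3723 or m = 3.3723 or m = 4

Possible rational roots are divisors of 32. Testing m = 4 gives 0, so (m - 4) is a factor.
Divide: m^3 - 5m^2 - 4m + 32 = (m - 4)(m^2 - m - 8).
Apply the quadratic formula to m^2 - m - 8 = 0: m = (1 +/- sqrt(33))/2, i.e. m ~= 3.3723 or m ~= -2.3723.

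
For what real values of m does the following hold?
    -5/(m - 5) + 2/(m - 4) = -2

m = 3.6492 or m = 6.8508

Multiply both sides by (m - 5)(m - 4):
-5(m - 4) + 2(m - 5) = -2(m - 5)(m - 4).
Expand and collect terms: -2m² + 21m - 50 = 0.
By the quadratic formula, m = (-21 ± √41) / -4, so m ≈ 3.6492 or m ≈ 6.8508.
Neither value makes a denominator zero (m ≠ 5, m ≠ 4), so both are valid.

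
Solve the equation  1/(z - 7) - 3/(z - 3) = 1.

Multiply both sides by (z - 7)(z - 3):
(z - 3) - 3(z - 7) = (z - 7)(z - 3).
Expand and collect terms: z² - 8z + 3 = 0.
By the quadratic formula, z = (8 ± √52) / 2, so z ≈ 7.6056 or z ≈ 0.3944.
Neither value makes a denominator zero (z ≠ 7, z ≠ 3), so both are valid.

z = 0.3944 or z = 7.6056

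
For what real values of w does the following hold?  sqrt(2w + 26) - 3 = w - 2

Isolate the radical: sqrt(2w + 26) = w + 1.
Square both sides: 2w + 26 = (w + 1)^2.
Expand and rearrange: w^2 - 25 = 0.
Solving gives w = 5 or w = -5.
Check each candidate in the original equation:
  w = 5: sqrt(36) = 6, while w + 1 = 6 — valid.
  w = -5: sqrt(16) = 4, while w + 1 = -4 — extraneous.

w = 5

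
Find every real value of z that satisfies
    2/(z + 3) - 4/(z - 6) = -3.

Multiply both sides by (z + 3)(z - 6):
2(z - 6) - 4(z + 3) = -3(z + 3)(z - 6).
Expand and collect terms: -3z^2 + 11z + 78 = 0.
By the quadratic formula, z = (-11 +/- sqrt(1057)) / -6, so z ~= -3.5853 or z ~= 7.2519.
Neither value makes a denominator zero (z != -3, z != 6), so both are valid.

z = -3.5853 or z = 7.2519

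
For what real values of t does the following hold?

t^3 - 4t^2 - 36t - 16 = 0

Possible rational roots are divisors of -16. Testing t = -4 gives 0, so (t + 4) is a factor.
Divide: t^3 - 4t^2 - 36t - 16 = (t + 4)(t^2 - 8t - 4).
Apply the quadratic formula to t^2 - 8t - 4 = 0: t = (8 +/- sqrt(80))/2, i.e. t ~= 8.4721 or t ~= -0.4721.

t = -4 or t = -0.4721 or t = 8.4721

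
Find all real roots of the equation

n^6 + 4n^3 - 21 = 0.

Let u = n^3. The equation becomes u^2 + 4u - 21 = 0.
Factor: (u - 3)(u + 7) = 0, so u = 3 or u = -7.
n^3 = 3 gives n = (3)^(1/3) ~= 1.4422.
n^3 = -7 gives n = -(7)^(1/3) ~= -1.9129.

n = -1.9129 or n = 1.4422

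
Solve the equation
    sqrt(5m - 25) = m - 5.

m = 5 or m = 10

Square both sides: 5m - 25 = (m - 5)^2.
Expand and rearrange: m^2 - 15m + 50 = 0.
Solving gives m = 10 or m = 5.
Check each candidate in the original equation:
  m = 10: sqrt(25) = 5, while m - 5 = 5 — valid.
  m = 5: sqrt(0) = 0, while m - 5 = 0 — valid.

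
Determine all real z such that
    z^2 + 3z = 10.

z = -5 or z = 2

Bring every term to one side: z^2 + 3z - 10 = 0.
Factor: (z + 5)(z - 2) = 0.
So z = -5 or z = 2.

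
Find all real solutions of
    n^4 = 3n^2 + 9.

Let u = n^2. The equation becomes u^2 - 3u - 9 = 0.
By the quadratic formula, u = 3/2 + 3*sqrt(5)/2 or u = 3/2 - 3*sqrt(5)/2.
n^2 = 3/2 + 3*sqrt(5)/2 gives n = +/-sqrt(3/2 + 3*sqrt(5)/2) ~= +/-2.2032.
n^2 = 3/2 - 3*sqrt(5)/2 < 0 has no real solution.

n = -2.2032 or n = 2.2032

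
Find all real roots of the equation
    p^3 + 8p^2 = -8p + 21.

p = -6.1401 or p = -3 or p = 1.1401

Rearrange: p^3 + 8p^2 + 8p - 21 = 0.
Possible rational roots are divisors of -21. Testing p = -3 gives 0, so (p + 3) is a factor.
Divide: p^3 + 8p^2 + 8p - 21 = (p + 3)(p^2 + 5p - 7).
Apply the quadratic formula to p^2 + 5p - 7 = 0: p = (-5 +/- sqrt(53))/2, i.e. p ~= 1.1401 or p ~= -6.1401.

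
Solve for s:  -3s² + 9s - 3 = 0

s = 0.382 or s = 2.618

Discriminant: (9)² − 4·(-3)·(-3) = 45.
Quadratic formula: s = (-9 ± √45) / (-6).
So s = 3/2 - √(5)/2 ≈ 0.382 or s = √(5)/2 + 3/2 ≈ 2.618.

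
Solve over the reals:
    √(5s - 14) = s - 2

s = 3 or s = 6

Square both sides: 5s - 14 = (s - 2)².
Expand and rearrange: s² - 9s + 18 = 0.
Solving gives s = 6 or s = 3.
Check each candidate in the original equation:
  s = 6: √(16) = 4, while s - 2 = 4 — valid.
  s = 3: √(1) = 1, while s - 2 = 1 — valid.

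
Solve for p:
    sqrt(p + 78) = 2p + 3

p = 3

Square both sides: p + 78 = (2p + 3)^2.
Expand and rearrange: 4p^2 + 11p - 69 = 0.
Solving gives p = 3 or p = -5.75.
Check each candidate in the original equation:
  p = 3: sqrt(81) = 9, while 2p + 3 = 9 — valid.
  p = -5.75: sqrt(72.25) = 8.5, while 2p + 3 = -8.5 — extraneous.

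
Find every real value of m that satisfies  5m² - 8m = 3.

m = -0.3136 or m = 1.9136

Rearrange to standard form: 5m² - 8m - 3 = 0.
Discriminant: (-8)² − 4·5·(-3) = 124.
Quadratic formula: m = (8 ± √124) / 10.
So m = 4/5 + √(31)/5 ≈ 1.9136 or m = 4/5 - √(31)/5 ≈ -0.3136.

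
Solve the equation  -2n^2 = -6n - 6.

Rearrange to standard form: -2n^2 + 6n + 6 = 0.
Discriminant: (6)^2 - 4*(-2)*6 = 84.
Quadratic formula: n = (-6 +/- sqrt(84)) / (-4).
So n = 3/2 - sqrt(21)/2 ~= -0.7913 or n = 3/2 + sqrt(21)/2 ~= 3.7913.

n = -0.7913 or n = 3.7913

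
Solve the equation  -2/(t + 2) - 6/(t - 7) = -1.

Multiply both sides by (t + 2)(t - 7):
-2(t - 7) - 6(t + 2) = -(t + 2)(t - 7).
Expand and collect terms: -t² + 13t + 12 = 0.
By the quadratic formula, t = (-13 ± √217) / -2, so t ≈ -0.8655 or t ≈ 13.8655.
Neither value makes a denominator zero (t ≠ -2, t ≠ 7), so both are valid.

t = -0.8655 or t = 13.8655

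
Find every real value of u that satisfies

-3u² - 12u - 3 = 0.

Discriminant: (-12)² − 4·(-3)·(-3) = 108.
Quadratic formula: u = (12 ± √108) / (-6).
So u = -2 - √(3) ≈ -3.7321 or u = -2 + √(3) ≈ -0.2679.

u = -3.7321 or u = -0.2679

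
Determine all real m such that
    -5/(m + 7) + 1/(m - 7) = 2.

m = -9.4261 or m = 7.4261

Multiply both sides by (m + 7)(m - 7):
-5(m - 7) + (m + 7) = 2(m + 7)(m - 7).
Expand and collect terms: 2m^2 + 4m - 140 = 0.
By the quadratic formula, m = (-4 +/- sqrt(1136)) / 4, so m ~= 7.4261 or m ~= -9.4261.
Neither value makes a denominator zero (m != -7, m != 7), so both are valid.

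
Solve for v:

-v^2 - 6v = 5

v = -5 or v = -1

Bring every term to one side: -v^2 - 6v - 5 = 0.
Factor: -1(v + 1)(v + 5) = 0.
So v = -1 or v = -5.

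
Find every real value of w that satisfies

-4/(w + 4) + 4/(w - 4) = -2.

Multiply both sides by (w + 4)(w - 4):
-4(w - 4) + 4(w + 4) = -2(w + 4)(w - 4).
Expand and collect terms: -2w² = 0.
This has the repeated root w = 0.
Neither value makes a denominator zero (w ≠ -4, w ≠ 4), so both are valid.

w = 0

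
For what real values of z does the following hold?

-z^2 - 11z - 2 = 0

z = -10.8151 or z = -0.1849

Discriminant: (-11)^2 - 4*(-1)*(-2) = 113.
Quadratic formula: z = (11 +/- sqrt(113)) / (-2).
So z = -11/2 - sqrt(113)/2 ~= -10.8151 or z = -11/2 + sqrt(113)/2 ~= -0.1849.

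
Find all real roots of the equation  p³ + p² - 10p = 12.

p = -3 or p = -1.2361 or p = 3.2361

Rearrange: p³ + p² - 10p - 12 = 0.
Possible rational roots are divisors of -12. Testing p = -3 gives 0, so (p + 3) is a factor.
Divide: p³ + p² - 10p - 12 = (p + 3)(p² - 2p - 4).
Apply the quadratic formula to p² - 2p - 4 = 0: p = (2 ± √20)/2, i.e. p ≈ 3.2361 or p ≈ -1.2361.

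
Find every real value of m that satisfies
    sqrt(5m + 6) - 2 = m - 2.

m = 6

Isolate the radical: sqrt(5m + 6) = m.
Square both sides: 5m + 6 = (m)^2.
Expand and rearrange: m^2 - 5m - 6 = 0.
Solving gives m = 6 or m = -1.
Check each candidate in the original equation:
  m = 6: sqrt(36) = 6, while m = 6 — valid.
  m = -1: sqrt(1) = 1, while m = -1 — extraneous.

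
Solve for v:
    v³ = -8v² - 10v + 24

v = -5.1623 or v = -4 or v = 1.1623

Rearrange: v³ + 8v² + 10v - 24 = 0.
Possible rational roots are divisors of -24. Testing v = -4 gives 0, so (v + 4) is a factor.
Divide: v³ + 8v² + 10v - 24 = (v + 4)(v² + 4v - 6).
Apply the quadratic formula to v² + 4v - 6 = 0: v = (-4 ± √40)/2, i.e. v ≈ 1.1623 or v ≈ -5.1623.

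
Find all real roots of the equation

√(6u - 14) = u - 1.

Square both sides: 6u - 14 = (u - 1)².
Expand and rearrange: u² - 8u + 15 = 0.
Solving gives u = 5 or u = 3.
Check each candidate in the original equation:
  u = 5: √(16) = 4, while u - 1 = 4 — valid.
  u = 3: √(4) = 2, while u - 1 = 2 — valid.

u = 3 or u = 5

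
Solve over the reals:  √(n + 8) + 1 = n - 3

Isolate the radical: √(n + 8) = n - 4.
Square both sides: n + 8 = (n - 4)².
Expand and rearrange: n² - 9n + 8 = 0.
Solving gives n = 8 or n = 1.
Check each candidate in the original equation:
  n = 8: √(16) = 4, while n - 4 = 4 — valid.
  n = 1: √(9) = 3, while n - 4 = -3 — extraneous.

n = 8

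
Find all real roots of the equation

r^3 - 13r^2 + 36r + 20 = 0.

Possible rational roots are divisors of 20. Testing r = 5 gives 0, so (r - 5) is a factor.
Divide: r^3 - 13r^2 + 36r + 20 = (r - 5)(r^2 - 8r - 4).
Apply the quadratic formula to r^2 - 8r - 4 = 0: r = (8 +/- sqrt(80))/2, i.e. r ~= 8.4721 or r ~= -0.4721.

r = -0.4721 or r = 5 or r = 8.4721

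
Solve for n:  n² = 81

n = -9 or n = 9

Bring every term to one side: n² - 81 = 0.
Factor: (n - 9)(n + 9) = 0.
So n = 9 or n = -9.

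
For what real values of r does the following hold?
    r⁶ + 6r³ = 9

r = -1.9348 or r = 1.0751

Let u = r³. The equation becomes u² + 6u - 9 = 0.
By the quadratic formula, u = -3 + 3·√(2) or u = -3·√(2) - 3.
r³ = -3 + 3·√(2) gives r = ∛(-3 + 3·√(2)) ≈ 1.0751.
r³ = -3·√(2) - 3 gives r = -∛(3 + 3·√(2)) ≈ -1.9348.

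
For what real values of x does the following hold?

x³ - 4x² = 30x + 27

x = -3 or x = -1.1098 or x = 8.1098

Rearrange: x³ - 4x² - 30x - 27 = 0.
Possible rational roots are divisors of -27. Testing x = -3 gives 0, so (x + 3) is a factor.
Divide: x³ - 4x² - 30x - 27 = (x + 3)(x² - 7x - 9).
Apply the quadratic formula to x² - 7x - 9 = 0: x = (7 ± √85)/2, i.e. x ≈ 8.1098 or x ≈ -1.1098.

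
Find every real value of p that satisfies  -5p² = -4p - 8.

Rearrange to standard form: -5p² + 4p + 8 = 0.
Discriminant: (4)² − 4·(-5)·8 = 176.
Quadratic formula: p = (-4 ± √176) / (-10).
So p = 2/5 - 2·√(11)/5 ≈ -0.9266 or p = 2/5 + 2·√(11)/5 ≈ 1.7266.

p = -0.9266 or p = 1.7266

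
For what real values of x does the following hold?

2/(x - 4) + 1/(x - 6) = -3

Multiply both sides by (x - 4)(x - 6):
2(x - 6) + (x - 4) = -3(x - 4)(x - 6).
Expand and collect terms: -3x² + 27x - 56 = 0.
By the quadratic formula, x = (-27 ± √57) / -6, so x ≈ 3.2417 or x ≈ 5.7583.
Neither value makes a denominator zero (x ≠ 4, x ≠ 6), so both are valid.

x = 3.2417 or x = 5.7583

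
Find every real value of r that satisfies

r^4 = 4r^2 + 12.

r = -2.4495 or r = 2.4495

Let u = r^2. The equation becomes u^2 - 4u - 12 = 0.
Factor: (u + 2)(u - 6) = 0, so u = -2 or u = 6.
r^2 = -2 < 0 has no real solution.
r^2 = 6 gives r = +/-sqrt(6) ~= +/-2.4495.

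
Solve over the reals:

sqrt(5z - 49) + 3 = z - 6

z = 10 or z = 13

Isolate the radical: sqrt(5z - 49) = z - 9.
Square both sides: 5z - 49 = (z - 9)^2.
Expand and rearrange: z^2 - 23z + 130 = 0.
Solving gives z = 13 or z = 10.
Check each candidate in the original equation:
  z = 13: sqrt(16) = 4, while z - 9 = 4 — valid.
  z = 10: sqrt(1) = 1, while z - 9 = 1 — valid.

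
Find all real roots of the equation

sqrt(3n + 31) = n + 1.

n = 6

Square both sides: 3n + 31 = (n + 1)^2.
Expand and rearrange: n^2 - n - 30 = 0.
Solving gives n = 6 or n = -5.
Check each candidate in the original equation:
  n = 6: sqrt(49) = 7, while n + 1 = 7 — valid.
  n = -5: sqrt(16) = 4, while n + 1 = -4 — extraneous.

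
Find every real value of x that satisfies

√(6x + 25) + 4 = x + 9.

Isolate the radical: √(6x + 25) = x + 5.
Square both sides: 6x + 25 = (x + 5)².
Expand and rearrange: x² + 4x = 0.
Solving gives x = 0 or x = -4.
Check each candidate in the original equation:
  x = 0: √(25) = 5, while x + 5 = 5 — valid.
  x = -4: √(1) = 1, while x + 5 = 1 — valid.

x = -4 or x = 0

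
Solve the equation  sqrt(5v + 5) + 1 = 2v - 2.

Isolate the radical: sqrt(5v + 5) = 2v - 3.
Square both sides: 5v + 5 = (2v - 3)^2.
Expand and rearrange: 4v^2 - 17v + 4 = 0.
Solving gives v = 4 or v = 0.25.
Check each candidate in the original equation:
  v = 4: sqrt(25) = 5, while 2v - 3 = 5 — valid.
  v = 0.25: sqrt(6.25) = 2.5, while 2v - 3 = -2.5 — extraneous.

v = 4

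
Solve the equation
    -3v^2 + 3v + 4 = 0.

v = -0.7583 or v = 1.7583

Discriminant: (3)^2 - 4*(-3)*4 = 57.
Quadratic formula: v = (-3 +/- sqrt(57)) / (-6).
So v = 1/2 - sqrt(57)/6 ~= -0.7583 or v = 1/2 + sqrt(57)/6 ~= 1.7583.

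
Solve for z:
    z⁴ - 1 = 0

z = -1 or z = 1

Let u = z². The equation becomes u² - 1 = 0.
Factor: (u - 1)(u + 1) = 0, so u = 1 or u = -1.
z² = 1 gives z = ±1.
z² = -1 < 0 has no real solution.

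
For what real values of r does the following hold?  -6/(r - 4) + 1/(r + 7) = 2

Multiply both sides by (r - 4)(r + 7):
-6(r + 7) + (r - 4) = 2(r - 4)(r + 7).
Expand and collect terms: 2r² + 11r - 10 = 0.
By the quadratic formula, r = (-11 ± √201) / 4, so r ≈ 0.7944 or r ≈ -6.2944.
Neither value makes a denominator zero (r ≠ 4, r ≠ -7), so both are valid.

r = -6.2944 or r = 0.7944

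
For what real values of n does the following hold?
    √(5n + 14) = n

n = 7

Square both sides: 5n + 14 = (n)².
Expand and rearrange: n² - 5n - 14 = 0.
Solving gives n = 7 or n = -2.
Check each candidate in the original equation:
  n = 7: √(49) = 7, while n = 7 — valid.
  n = -2: √(4) = 2, while n = -2 — extraneous.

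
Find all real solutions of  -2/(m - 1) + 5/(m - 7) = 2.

Multiply both sides by (m - 1)(m - 7):
-2(m - 7) + 5(m - 1) = 2(m - 1)(m - 7).
Expand and collect terms: 2m^2 - 19m + 5 = 0.
By the quadratic formula, m = (19 +/- sqrt(321)) / 4, so m ~= 9.2291 or m ~= 0.2709.
Neither value makes a denominator zero (m != 1, m != 7), so both are valid.

m = 0.2709 or m = 9.2291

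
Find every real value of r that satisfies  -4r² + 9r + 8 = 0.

Discriminant: (9)² − 4·(-4)·8 = 209.
Quadratic formula: r = (-9 ± √209) / (-8).
So r = 9/8 - √(209)/8 ≈ -0.6821 or r = 9/8 + √(209)/8 ≈ 2.9321.

r = -0.6821 or r = 2.9321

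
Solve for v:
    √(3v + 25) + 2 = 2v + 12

v = -3

Isolate the radical: √(3v + 25) = 2v + 10.
Square both sides: 3v + 25 = (2v + 10)².
Expand and rearrange: 4v² + 37v + 75 = 0.
Solving gives v = -3 or v = -6.25.
Check each candidate in the original equation:
  v = -3: √(16) = 4, while 2v + 10 = 4 — valid.
  v = -6.25: √(6.25) = 2.5, while 2v + 10 = -2.5 — extraneous.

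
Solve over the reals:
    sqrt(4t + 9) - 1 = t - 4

t = 10

Isolate the radical: sqrt(4t + 9) = t - 3.
Square both sides: 4t + 9 = (t - 3)^2.
Expand and rearrange: t^2 - 10t = 0.
Solving gives t = 10 or t = 0.
Check each candidate in the original equation:
  t = 10: sqrt(49) = 7, while t - 3 = 7 — valid.
  t = 0: sqrt(9) = 3, while t - 3 = -3 — extraneous.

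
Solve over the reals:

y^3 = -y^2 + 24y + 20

y = -5 or y = -0.8284 or y = 4.8284

Rearrange: y^3 + y^2 - 24y - 20 = 0.
Possible rational roots are divisors of -20. Testing y = -5 gives 0, so (y + 5) is a factor.
Divide: y^3 + y^2 - 24y - 20 = (y + 5)(y^2 - 4y - 4).
Apply the quadratic formula to y^2 - 4y - 4 = 0: y = (4 +/- sqrt(32))/2, i.e. y ~= 4.8284 or y ~= -0.8284.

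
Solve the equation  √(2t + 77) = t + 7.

t = 2

Square both sides: 2t + 77 = (t + 7)².
Expand and rearrange: t² + 12t - 28 = 0.
Solving gives t = 2 or t = -14.
Check each candidate in the original equation:
  t = 2: √(81) = 9, while t + 7 = 9 — valid.
  t = -14: √(49) = 7, while t + 7 = -7 — extraneous.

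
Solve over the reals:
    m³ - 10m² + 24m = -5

m = -0.1926 or m = 5 or m = 5.1926

Rearrange: m³ - 10m² + 24m + 5 = 0.
Possible rational roots are divisors of 5. Testing m = 5 gives 0, so (m - 5) is a factor.
Divide: m³ - 10m² + 24m + 5 = (m - 5)(m² - 5m - 1).
Apply the quadratic formula to m² - 5m - 1 = 0: m = (5 ± √29)/2, i.e. m ≈ 5.1926 or m ≈ -0.1926.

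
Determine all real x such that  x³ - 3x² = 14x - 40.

x = -3.7016 or x = 2.7016 or x = 4

Rearrange: x³ - 3x² - 14x + 40 = 0.
Possible rational roots are divisors of 40. Testing x = 4 gives 0, so (x - 4) is a factor.
Divide: x³ - 3x² - 14x + 40 = (x - 4)(x² + x - 10).
Apply the quadratic formula to x² + x - 10 = 0: x = (-1 ± √41)/2, i.e. x ≈ 2.7016 or x ≈ -3.7016.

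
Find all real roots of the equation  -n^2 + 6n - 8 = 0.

n = 2 or n = 4

Factor: -1(n - 4)(n - 2) = 0.
So n = 4 or n = 2.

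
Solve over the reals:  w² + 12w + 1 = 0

Discriminant: (12)² − 4·1·1 = 140.
Quadratic formula: w = (-12 ± √140) / 2.
So w = -6 + √(35) ≈ -0.0839 or w = -6 - √(35) ≈ -11.9161.

w = -11.9161 or w = -0.0839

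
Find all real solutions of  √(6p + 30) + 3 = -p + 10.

p = 1

Isolate the radical: √(6p + 30) = -p + 7.
Square both sides: 6p + 30 = (-p + 7)².
Expand and rearrange: p² - 20p + 19 = 0.
Solving gives p = 19 or p = 1.
Check each candidate in the original equation:
  p = 19: √(144) = 12, while -p + 7 = -12 — extraneous.
  p = 1: √(36) = 6, while -p + 7 = 6 — valid.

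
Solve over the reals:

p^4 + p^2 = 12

p = -1.7321 or p = 1.7321

Let u = p^2. The equation becomes u^2 + u - 12 = 0.
Factor: (u - 3)(u + 4) = 0, so u = 3 or u = -4.
p^2 = 3 gives p = +/-sqrt(3) ~= +/-1.7321.
p^2 = -4 < 0 has no real solution.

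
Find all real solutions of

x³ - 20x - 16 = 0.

x = -4 or x = -0.8284 or x = 4.8284

Possible rational roots are divisors of -16. Testing x = -4 gives 0, so (x + 4) is a factor.
Divide: x³ - 20x - 16 = (x + 4)(x² - 4x - 4).
Apply the quadratic formula to x² - 4x - 4 = 0: x = (4 ± √32)/2, i.e. x ≈ 4.8284 or x ≈ -0.8284.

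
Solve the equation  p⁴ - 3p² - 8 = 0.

Let u = p². The equation becomes u² - 3u - 8 = 0.
By the quadratic formula, u = 3/2 + √(41)/2 or u = 3/2 - √(41)/2.
p² = 3/2 + √(41)/2 gives p = ±√(3/2 + √(41)/2) ≈ ±2.1683.
p² = 3/2 - √(41)/2 < 0 has no real solution.

p = -2.1683 or p = 2.1683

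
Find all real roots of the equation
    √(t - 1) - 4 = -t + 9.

t = 10

Isolate the radical: √(t - 1) = -t + 13.
Square both sides: t - 1 = (-t + 13)².
Expand and rearrange: t² - 27t + 170 = 0.
Solving gives t = 17 or t = 10.
Check each candidate in the original equation:
  t = 17: √(16) = 4, while -t + 13 = -4 — extraneous.
  t = 10: √(9) = 3, while -t + 13 = 3 — valid.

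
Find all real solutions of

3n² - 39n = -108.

Bring every term to one side: 3n² - 39n + 108 = 0.
Factor: 3(n - 4)(n - 9) = 0.
So n = 4 or n = 9.

n = 4 or n = 9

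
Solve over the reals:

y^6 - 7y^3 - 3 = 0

y = -0.7399 or y = 1.9491

Let u = y^3. The equation becomes u^2 - 7u - 3 = 0.
By the quadratic formula, u = 7/2 + sqrt(61)/2 or u = 7/2 - sqrt(61)/2.
y^3 = 7/2 + sqrt(61)/2 gives y = (7/2 + sqrt(61)/2)^(1/3) ~= 1.9491.
y^3 = 7/2 - sqrt(61)/2 gives y = -(-7/2 + sqrt(61)/2)^(1/3) ~= -0.7399.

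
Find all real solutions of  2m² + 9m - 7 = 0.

m = -5.1762 or m = 0.6762

Discriminant: (9)² − 4·2·(-7) = 137.
Quadratic formula: m = (-9 ± √137) / 4.
So m = -9/4 + √(137)/4 ≈ 0.6762 or m = -√(137)/4 - 9/4 ≈ -5.1762.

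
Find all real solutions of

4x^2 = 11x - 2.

Rearrange to standard form: 4x^2 - 11x + 2 = 0.
Discriminant: (-11)^2 - 4*4*2 = 89.
Quadratic formula: x = (11 +/- sqrt(89)) / 8.
So x = sqrt(89)/8 + 11/8 ~= 2.5542 or x = 11/8 - sqrt(89)/8 ~= 0.1958.

x = 0.1958 or x = 2.5542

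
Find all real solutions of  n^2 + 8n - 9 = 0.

Factor: (n + 9)(n - 1) = 0.
So n = -9 or n = 1.

n = -9 or n = 1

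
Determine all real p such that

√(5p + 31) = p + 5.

Square both sides: 5p + 31 = (p + 5)².
Expand and rearrange: p² + 5p - 6 = 0.
Solving gives p = 1 or p = -6.
Check each candidate in the original equation:
  p = 1: √(36) = 6, while p + 5 = 6 — valid.
  p = -6: √(1) = 1, while p + 5 = -1 — extraneous.

p = 1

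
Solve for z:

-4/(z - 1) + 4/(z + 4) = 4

z = -2.618 or z = -0.382

Multiply both sides by (z - 1)(z + 4):
-4(z + 4) + 4(z - 1) = 4(z - 1)(z + 4).
Expand and collect terms: 4z^2 + 12z + 4 = 0.
By the quadratic formula, z = (-12 +/- sqrt(80)) / 8, so z ~= -0.382 or z ~= -2.618.
Neither value makes a denominator zero (z != 1, z != -4), so both are valid.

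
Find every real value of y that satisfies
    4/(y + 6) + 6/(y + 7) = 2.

Multiply both sides by (y + 6)(y + 7):
4(y + 7) + 6(y + 6) = 2(y + 6)(y + 7).
Expand and collect terms: 2y² + 16y + 20 = 0.
By the quadratic formula, y = (-16 ± √96) / 4, so y ≈ -1.5505 or y ≈ -6.4495.
Neither value makes a denominator zero (y ≠ -6, y ≠ -7), so both are valid.

y = -6.4495 or y = -1.5505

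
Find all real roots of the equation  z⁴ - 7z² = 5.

Let u = z². The equation becomes u² - 7u - 5 = 0.
By the quadratic formula, u = 7/2 + √(69)/2 or u = 7/2 - √(69)/2.
z² = 7/2 + √(69)/2 gives z = ±√(7/2 + √(69)/2) ≈ ±2.7665.
z² = 7/2 - √(69)/2 < 0 has no real solution.

z = -2.7665 or z = 2.7665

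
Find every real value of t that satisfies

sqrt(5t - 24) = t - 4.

Square both sides: 5t - 24 = (t - 4)^2.
Expand and rearrange: t^2 - 13t + 40 = 0.
Solving gives t = 8 or t = 5.
Check each candidate in the original equation:
  t = 8: sqrt(16) = 4, while t - 4 = 4 — valid.
  t = 5: sqrt(1) = 1, while t - 4 = 1 — valid.

t = 5 or t = 8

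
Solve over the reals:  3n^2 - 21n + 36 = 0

Factor: 3(n - 4)(n - 3) = 0.
So n = 4 or n = 3.

n = 3 or n = 4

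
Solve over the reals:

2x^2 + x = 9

Rearrange to standard form: 2x^2 + x - 9 = 0.
Discriminant: (1)^2 - 4*2*(-9) = 73.
Quadratic formula: x = (-1 +/- sqrt(73)) / 4.
So x = -1/4 + sqrt(73)/4 ~= 1.886 or x = -sqrt(73)/4 - 1/4 ~= -2.386.

x = -2.386 or x = 1.886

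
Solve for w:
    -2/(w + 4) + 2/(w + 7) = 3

w = -6 or w = -5

Multiply both sides by (w + 4)(w + 7):
-2(w + 7) + 2(w + 4) = 3(w + 4)(w + 7).
Expand and collect terms: 3w² + 33w + 90 = 0.
Factor or apply the quadratic formula: w = -5 or w = -6.
Neither value makes a denominator zero (w ≠ -4, w ≠ -7), so both are valid.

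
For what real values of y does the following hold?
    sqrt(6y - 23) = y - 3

y = 4 or y = 8

Square both sides: 6y - 23 = (y - 3)^2.
Expand and rearrange: y^2 - 12y + 32 = 0.
Solving gives y = 8 or y = 4.
Check each candidate in the original equation:
  y = 8: sqrt(25) = 5, while y - 3 = 5 — valid.
  y = 4: sqrt(1) = 1, while y - 3 = 1 — valid.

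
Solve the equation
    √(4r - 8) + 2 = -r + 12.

r = 6

Isolate the radical: √(4r - 8) = -r + 10.
Square both sides: 4r - 8 = (-r + 10)².
Expand and rearrange: r² - 24r + 108 = 0.
Solving gives r = 18 or r = 6.
Check each candidate in the original equation:
  r = 18: √(64) = 8, while -r + 10 = -8 — extraneous.
  r = 6: √(16) = 4, while -r + 10 = 4 — valid.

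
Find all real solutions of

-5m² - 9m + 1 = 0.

m = -1.905 or m = 0.105

Discriminant: (-9)² − 4·(-5)·1 = 101.
Quadratic formula: m = (9 ± √101) / (-10).
So m = -√(101)/10 - 9/10 ≈ -1.905 or m = -9/10 + √(101)/10 ≈ 0.105.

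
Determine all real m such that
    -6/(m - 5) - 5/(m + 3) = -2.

Multiply both sides by (m - 5)(m + 3):
-6(m + 3) - 5(m - 5) = -2(m - 5)(m + 3).
Expand and collect terms: -2m² + 15m + 23 = 0.
By the quadratic formula, m = (-15 ± √409) / -4, so m ≈ -1.3059 or m ≈ 8.8059.
Neither value makes a denominator zero (m ≠ 5, m ≠ -3), so both are valid.

m = -1.3059 or m = 8.8059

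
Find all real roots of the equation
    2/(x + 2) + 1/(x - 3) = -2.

x = -3.0895 or x = 2.5895

Multiply both sides by (x + 2)(x - 3):
2(x - 3) + (x + 2) = -2(x + 2)(x - 3).
Expand and collect terms: -2x^2 - x + 16 = 0.
By the quadratic formula, x = (1 +/- sqrt(129)) / -4, so x ~= -3.0895 or x ~= 2.5895.
Neither value makes a denominator zero (x != -2, x != 3), so both are valid.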